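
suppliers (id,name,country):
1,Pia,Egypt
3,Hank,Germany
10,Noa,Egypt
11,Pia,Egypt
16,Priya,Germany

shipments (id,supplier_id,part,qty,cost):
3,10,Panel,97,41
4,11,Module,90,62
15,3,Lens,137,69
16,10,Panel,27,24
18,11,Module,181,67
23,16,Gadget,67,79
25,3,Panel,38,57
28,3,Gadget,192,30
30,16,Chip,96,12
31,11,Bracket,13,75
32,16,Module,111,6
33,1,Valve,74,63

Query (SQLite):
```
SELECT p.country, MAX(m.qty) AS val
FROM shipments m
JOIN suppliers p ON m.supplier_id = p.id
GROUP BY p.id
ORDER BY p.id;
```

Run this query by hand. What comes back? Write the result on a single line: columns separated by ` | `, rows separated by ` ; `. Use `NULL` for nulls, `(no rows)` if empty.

Egypt | 74 ; Germany | 192 ; Egypt | 97 ; Egypt | 181 ; Germany | 111

Join each shipments row to its suppliers via supplier_id.
Group joined rows by suppliers.id; compute MAX(m.qty) per group.
  1: ids {33} → MAX(m.qty)=74
  3: ids {15, 25, 28} → MAX(m.qty)=192
  10: ids {3, 16} → MAX(m.qty)=97
  11: ids {4, 18, 31} → MAX(m.qty)=181
  16: ids {23, 30, 32} → MAX(m.qty)=111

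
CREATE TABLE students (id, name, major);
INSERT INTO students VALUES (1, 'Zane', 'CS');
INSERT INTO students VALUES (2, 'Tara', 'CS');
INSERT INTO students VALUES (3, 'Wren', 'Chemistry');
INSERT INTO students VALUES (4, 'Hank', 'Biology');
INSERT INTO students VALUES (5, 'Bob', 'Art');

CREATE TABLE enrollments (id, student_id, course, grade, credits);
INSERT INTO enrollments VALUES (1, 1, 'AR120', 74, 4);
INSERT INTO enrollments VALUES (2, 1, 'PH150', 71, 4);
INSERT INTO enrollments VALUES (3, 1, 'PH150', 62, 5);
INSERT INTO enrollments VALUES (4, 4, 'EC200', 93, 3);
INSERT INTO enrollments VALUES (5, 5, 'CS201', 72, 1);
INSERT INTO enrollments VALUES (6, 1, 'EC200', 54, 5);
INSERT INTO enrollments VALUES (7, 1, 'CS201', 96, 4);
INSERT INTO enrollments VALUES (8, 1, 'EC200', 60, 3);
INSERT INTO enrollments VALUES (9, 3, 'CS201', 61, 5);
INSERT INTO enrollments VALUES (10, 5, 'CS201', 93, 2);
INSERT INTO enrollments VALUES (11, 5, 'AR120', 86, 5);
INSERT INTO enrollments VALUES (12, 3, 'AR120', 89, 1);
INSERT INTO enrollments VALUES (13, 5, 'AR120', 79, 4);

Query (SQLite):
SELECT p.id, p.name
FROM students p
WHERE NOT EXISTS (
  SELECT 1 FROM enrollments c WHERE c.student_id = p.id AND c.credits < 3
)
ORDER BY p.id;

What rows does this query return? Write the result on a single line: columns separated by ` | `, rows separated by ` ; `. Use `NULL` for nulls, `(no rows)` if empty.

1 | Zane ; 2 | Tara ; 4 | Hank

For each students row, check whether any enrollments with matching student_id has credits < 3.
Keep rows where that is false.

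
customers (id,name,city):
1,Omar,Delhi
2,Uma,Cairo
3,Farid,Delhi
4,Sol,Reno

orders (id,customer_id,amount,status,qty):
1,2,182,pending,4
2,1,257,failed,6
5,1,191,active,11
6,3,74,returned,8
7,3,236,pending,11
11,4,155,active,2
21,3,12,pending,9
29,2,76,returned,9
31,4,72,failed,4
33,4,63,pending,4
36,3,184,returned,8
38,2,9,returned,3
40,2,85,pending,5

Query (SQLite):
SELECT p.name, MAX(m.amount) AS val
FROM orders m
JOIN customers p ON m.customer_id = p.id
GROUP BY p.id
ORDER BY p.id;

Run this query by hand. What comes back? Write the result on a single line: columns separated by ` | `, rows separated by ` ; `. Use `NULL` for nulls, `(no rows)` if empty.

Omar | 257 ; Uma | 182 ; Farid | 236 ; Sol | 155

Join each orders row to its customers via customer_id.
Group joined rows by customers.id; compute MAX(m.amount) per group.
  1: ids {2, 5} → MAX(m.amount)=257
  2: ids {1, 29, 38, 40} → MAX(m.amount)=182
  3: ids {6, 7, 21, 36} → MAX(m.amount)=236
  4: ids {11, 31, 33} → MAX(m.amount)=155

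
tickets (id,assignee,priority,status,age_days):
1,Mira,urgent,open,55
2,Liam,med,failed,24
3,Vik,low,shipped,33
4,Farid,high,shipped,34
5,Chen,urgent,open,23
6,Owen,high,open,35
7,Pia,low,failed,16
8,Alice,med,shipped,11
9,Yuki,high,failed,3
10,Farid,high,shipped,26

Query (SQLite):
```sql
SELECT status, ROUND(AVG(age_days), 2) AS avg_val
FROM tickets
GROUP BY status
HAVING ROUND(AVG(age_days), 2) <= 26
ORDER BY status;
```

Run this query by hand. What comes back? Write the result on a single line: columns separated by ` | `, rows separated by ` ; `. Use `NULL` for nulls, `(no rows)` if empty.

Partition tickets by status; compute ROUND(AVG(age_days), 2) within each group.
HAVING: keep groups where ROUND(AVG(age_days), 2) <= 26.
  failed: ids {2, 7, 9} → ROUND(AVG(age_days), 2)=14.33
  open: ids {1, 5, 6} → ROUND(AVG(age_days), 2)=37.67
  shipped: ids {3, 4, 8, 10} → ROUND(AVG(age_days), 2)=26

failed | 14.33 ; shipped | 26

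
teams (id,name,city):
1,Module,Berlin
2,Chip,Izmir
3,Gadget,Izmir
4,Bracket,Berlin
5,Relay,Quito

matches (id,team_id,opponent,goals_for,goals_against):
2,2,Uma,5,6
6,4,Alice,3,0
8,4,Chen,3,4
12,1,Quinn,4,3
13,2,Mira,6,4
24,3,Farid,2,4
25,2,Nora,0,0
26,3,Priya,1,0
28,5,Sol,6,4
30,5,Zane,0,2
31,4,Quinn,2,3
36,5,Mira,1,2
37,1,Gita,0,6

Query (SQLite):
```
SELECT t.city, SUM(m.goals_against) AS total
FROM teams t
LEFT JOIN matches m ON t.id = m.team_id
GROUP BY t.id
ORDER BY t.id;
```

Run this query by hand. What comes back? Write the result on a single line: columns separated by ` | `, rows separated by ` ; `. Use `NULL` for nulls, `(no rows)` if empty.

LEFT JOIN keeps every teams row; unmatched ones get NULL for matches columns.
Group by teams.id and compute SUM(m.goals_against). SUM over an all-NULL group is NULL.
  1: ids {12, 37} → SUM(m.goals_against)=9
  2: ids {2, 13, 25} → SUM(m.goals_against)=10
  3: ids {24, 26} → SUM(m.goals_against)=4
  4: ids {6, 8, 31} → SUM(m.goals_against)=7
  5: ids {28, 30, 36} → SUM(m.goals_against)=8

Berlin | 9 ; Izmir | 10 ; Izmir | 4 ; Berlin | 7 ; Quito | 8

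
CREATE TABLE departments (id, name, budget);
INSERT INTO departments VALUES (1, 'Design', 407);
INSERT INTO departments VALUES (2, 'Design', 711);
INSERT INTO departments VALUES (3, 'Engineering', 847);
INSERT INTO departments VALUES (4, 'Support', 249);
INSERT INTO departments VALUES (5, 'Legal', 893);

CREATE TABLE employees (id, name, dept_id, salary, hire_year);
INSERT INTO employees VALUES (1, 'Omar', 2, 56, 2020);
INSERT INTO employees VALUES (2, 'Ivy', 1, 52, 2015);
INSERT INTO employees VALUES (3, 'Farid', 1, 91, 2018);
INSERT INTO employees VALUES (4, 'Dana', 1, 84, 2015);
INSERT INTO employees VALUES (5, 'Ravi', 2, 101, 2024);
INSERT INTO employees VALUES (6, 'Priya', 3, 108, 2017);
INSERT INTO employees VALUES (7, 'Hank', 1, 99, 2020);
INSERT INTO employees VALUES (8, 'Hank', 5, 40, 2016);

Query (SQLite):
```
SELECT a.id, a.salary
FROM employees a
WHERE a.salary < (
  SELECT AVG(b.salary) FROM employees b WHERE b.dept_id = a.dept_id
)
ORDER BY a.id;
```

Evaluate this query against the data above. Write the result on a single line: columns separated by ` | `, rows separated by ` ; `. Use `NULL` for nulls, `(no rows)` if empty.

1 | 56 ; 2 | 52

For each employees row a, compute AVG(salary) over rows sharing a.dept_id.
Keep row a if a.salary < that per-group AVG.
  dept_id=1: AVG(salary) = 81.5
  dept_id=2: AVG(salary) = 78.5
  dept_id=3: AVG(salary) = 108.0
  dept_id=5: AVG(salary) = 40.0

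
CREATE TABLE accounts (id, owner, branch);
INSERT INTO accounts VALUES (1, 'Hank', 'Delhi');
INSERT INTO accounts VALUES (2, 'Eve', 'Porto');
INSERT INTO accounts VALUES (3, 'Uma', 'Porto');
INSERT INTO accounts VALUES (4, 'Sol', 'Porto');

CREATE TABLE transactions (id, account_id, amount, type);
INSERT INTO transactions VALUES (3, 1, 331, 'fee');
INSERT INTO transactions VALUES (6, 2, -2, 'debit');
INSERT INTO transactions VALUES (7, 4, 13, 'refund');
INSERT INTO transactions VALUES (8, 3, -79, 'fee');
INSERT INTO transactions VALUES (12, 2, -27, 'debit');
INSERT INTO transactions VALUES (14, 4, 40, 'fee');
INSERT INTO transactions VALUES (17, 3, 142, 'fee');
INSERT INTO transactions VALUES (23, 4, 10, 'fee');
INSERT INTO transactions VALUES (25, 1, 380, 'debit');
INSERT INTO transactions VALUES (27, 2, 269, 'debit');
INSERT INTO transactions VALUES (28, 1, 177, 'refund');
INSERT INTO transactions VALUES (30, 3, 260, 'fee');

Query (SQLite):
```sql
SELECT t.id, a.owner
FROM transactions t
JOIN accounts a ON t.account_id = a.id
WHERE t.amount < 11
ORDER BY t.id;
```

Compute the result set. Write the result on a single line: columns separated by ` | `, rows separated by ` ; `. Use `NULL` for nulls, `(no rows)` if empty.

Each transactions row matches the accounts row where account_id = accounts.id.
Then keep rows with t.amount < 11.

6 | Eve ; 8 | Uma ; 12 | Eve ; 23 | Sol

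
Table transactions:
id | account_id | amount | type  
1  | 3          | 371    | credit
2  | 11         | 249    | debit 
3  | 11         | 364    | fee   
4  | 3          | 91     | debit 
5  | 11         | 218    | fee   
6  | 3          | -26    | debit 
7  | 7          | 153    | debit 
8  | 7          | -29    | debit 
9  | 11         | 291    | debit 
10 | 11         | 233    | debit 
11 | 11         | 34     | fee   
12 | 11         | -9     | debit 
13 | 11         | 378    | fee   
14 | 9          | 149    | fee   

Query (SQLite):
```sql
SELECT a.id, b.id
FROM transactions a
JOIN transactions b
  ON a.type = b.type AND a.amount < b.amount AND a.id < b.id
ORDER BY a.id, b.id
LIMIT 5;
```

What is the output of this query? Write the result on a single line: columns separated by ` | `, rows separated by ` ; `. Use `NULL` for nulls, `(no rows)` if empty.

Pairs (a,b) with same type, a.amount < b.amount, a.id < b.id.
type groups: credit:{1} debit:{2,4,6,7,8,9,10,12} fee:{3,5,11,13,14}
Ordered by (a.id, b.id); first 5.

2 | 9 ; 3 | 13 ; 4 | 7 ; 4 | 9 ; 4 | 10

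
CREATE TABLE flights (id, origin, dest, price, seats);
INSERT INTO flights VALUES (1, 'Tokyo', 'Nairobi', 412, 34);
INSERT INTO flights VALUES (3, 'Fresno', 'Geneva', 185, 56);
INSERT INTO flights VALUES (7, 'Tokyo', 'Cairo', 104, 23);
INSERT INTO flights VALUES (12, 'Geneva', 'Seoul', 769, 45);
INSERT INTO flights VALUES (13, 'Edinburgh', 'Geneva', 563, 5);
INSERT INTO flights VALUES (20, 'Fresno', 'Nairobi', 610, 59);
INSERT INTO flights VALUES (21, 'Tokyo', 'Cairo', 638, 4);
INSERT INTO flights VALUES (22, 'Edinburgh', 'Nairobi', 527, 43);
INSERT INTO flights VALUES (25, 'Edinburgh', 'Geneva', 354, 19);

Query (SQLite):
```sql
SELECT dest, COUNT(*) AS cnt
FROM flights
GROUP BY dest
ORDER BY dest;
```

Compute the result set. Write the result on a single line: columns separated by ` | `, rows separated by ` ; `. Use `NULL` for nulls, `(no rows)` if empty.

Cairo | 2 ; Geneva | 3 ; Nairobi | 3 ; Seoul | 1

Partition flights by dest; compute COUNT(*) within each group.
  Cairo: ids {7, 21} → COUNT(*)=2
  Geneva: ids {3, 13, 25} → COUNT(*)=3
  Nairobi: ids {1, 20, 22} → COUNT(*)=3
  Seoul: ids {12} → COUNT(*)=1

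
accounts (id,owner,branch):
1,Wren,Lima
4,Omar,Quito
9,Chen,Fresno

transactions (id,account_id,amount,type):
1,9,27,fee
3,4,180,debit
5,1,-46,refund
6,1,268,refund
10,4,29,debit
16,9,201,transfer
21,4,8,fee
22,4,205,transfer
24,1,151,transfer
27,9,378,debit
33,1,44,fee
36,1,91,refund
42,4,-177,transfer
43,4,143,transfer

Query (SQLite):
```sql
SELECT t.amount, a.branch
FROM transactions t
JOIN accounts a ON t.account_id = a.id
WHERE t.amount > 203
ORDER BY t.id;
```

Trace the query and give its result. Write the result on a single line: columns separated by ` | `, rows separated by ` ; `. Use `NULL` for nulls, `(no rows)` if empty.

268 | Lima ; 205 | Quito ; 378 | Fresno

Each transactions row matches the accounts row where account_id = accounts.id.
Then keep rows with t.amount > 203.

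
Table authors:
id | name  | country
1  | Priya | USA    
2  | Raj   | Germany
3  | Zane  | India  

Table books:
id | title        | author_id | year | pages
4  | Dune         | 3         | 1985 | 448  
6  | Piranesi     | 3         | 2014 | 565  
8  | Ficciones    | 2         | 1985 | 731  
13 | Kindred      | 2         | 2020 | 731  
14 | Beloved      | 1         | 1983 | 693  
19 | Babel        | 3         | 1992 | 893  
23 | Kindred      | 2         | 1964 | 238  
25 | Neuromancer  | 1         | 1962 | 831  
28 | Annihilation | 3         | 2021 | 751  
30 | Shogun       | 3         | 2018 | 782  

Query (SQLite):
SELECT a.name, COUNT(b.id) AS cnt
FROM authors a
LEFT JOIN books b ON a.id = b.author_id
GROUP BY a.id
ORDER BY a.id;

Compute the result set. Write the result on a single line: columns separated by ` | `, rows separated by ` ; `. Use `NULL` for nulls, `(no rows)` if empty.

LEFT JOIN keeps every authors row; unmatched ones get NULL for books columns.
Group by authors.id and compute COUNT(b.id). COUNT(col) of an all-NULL group is 0.
  1: ids {14, 25} → COUNT(b.id)=2
  2: ids {8, 13, 23} → COUNT(b.id)=3
  3: ids {4, 6, 19, 28, 30} → COUNT(b.id)=5

Priya | 2 ; Raj | 3 ; Zane | 5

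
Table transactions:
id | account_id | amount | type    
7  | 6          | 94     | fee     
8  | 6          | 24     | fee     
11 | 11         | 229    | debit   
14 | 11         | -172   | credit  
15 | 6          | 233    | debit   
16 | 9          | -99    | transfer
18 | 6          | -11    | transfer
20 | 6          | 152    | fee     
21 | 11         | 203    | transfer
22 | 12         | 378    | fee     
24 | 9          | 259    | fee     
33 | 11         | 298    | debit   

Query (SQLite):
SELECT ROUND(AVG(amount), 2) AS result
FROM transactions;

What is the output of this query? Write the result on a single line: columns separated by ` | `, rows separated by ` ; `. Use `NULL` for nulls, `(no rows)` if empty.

132.33

All amount values: [94, 24, 229, -172, 233, -99, -11, 152, 203, 378, 259, 298].
AVG = 1588 / 12 (rounded to 2 dp).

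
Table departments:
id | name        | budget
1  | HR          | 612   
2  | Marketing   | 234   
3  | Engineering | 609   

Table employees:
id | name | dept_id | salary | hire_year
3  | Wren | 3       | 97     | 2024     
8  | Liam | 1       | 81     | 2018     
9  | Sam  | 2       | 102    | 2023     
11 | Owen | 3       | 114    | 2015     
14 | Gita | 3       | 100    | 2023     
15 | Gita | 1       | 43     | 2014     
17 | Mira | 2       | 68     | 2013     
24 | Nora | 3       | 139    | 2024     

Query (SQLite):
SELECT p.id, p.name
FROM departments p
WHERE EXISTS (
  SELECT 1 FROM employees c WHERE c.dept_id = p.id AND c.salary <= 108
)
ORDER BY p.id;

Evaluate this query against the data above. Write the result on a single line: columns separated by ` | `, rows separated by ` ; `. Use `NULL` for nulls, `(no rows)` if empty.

1 | HR ; 2 | Marketing ; 3 | Engineering

For each departments row, check whether any employees with matching dept_id has salary <= 108.
Keep rows where that is true.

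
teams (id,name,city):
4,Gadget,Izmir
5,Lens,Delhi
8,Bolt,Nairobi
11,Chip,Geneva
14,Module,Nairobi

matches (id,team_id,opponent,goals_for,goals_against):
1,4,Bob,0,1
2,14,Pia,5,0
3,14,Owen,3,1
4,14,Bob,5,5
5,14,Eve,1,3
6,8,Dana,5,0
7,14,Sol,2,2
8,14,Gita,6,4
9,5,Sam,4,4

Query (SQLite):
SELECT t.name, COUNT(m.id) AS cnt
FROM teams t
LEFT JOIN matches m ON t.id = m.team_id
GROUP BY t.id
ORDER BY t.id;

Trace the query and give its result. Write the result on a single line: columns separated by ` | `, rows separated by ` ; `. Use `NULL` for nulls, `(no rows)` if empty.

LEFT JOIN keeps every teams row; unmatched ones get NULL for matches columns.
Group by teams.id and compute COUNT(m.id). COUNT(col) of an all-NULL group is 0.
  4: ids {1} → COUNT(m.id)=1
  5: ids {9} → COUNT(m.id)=1
  8: ids {6} → COUNT(m.id)=1
  11: ids {—} → COUNT(m.id)=0
  14: ids {2, 3, 4, 5, 7, 8} → COUNT(m.id)=6

Gadget | 1 ; Lens | 1 ; Bolt | 1 ; Chip | 0 ; Module | 6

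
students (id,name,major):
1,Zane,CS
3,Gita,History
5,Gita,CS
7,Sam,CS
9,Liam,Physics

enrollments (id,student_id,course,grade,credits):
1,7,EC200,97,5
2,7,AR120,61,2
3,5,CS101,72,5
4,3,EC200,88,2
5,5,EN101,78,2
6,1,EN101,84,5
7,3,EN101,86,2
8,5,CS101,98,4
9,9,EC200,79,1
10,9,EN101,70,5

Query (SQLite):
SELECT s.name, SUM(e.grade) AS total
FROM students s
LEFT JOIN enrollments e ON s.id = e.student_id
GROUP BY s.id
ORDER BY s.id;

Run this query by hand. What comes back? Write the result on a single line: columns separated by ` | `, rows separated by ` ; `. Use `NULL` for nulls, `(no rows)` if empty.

Zane | 84 ; Gita | 174 ; Gita | 248 ; Sam | 158 ; Liam | 149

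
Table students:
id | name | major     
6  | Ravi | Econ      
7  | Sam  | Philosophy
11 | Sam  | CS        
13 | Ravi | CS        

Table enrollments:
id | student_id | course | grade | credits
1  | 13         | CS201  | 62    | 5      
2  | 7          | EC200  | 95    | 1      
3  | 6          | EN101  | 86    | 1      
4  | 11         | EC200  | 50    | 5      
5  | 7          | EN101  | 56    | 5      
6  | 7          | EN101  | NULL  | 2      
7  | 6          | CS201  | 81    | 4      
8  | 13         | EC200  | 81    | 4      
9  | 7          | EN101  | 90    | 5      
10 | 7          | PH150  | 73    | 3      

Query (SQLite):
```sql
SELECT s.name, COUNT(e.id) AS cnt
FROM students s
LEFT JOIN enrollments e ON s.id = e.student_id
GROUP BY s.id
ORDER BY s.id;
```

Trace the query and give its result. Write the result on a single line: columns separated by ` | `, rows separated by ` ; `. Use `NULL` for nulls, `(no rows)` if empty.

LEFT JOIN keeps every students row; unmatched ones get NULL for enrollments columns.
Group by students.id and compute COUNT(e.id). COUNT(col) of an all-NULL group is 0.
  6: ids {3, 7} → COUNT(e.id)=2
  7: ids {2, 5, 6, 9, 10} → COUNT(e.id)=5
  11: ids {4} → COUNT(e.id)=1
  13: ids {1, 8} → COUNT(e.id)=2

Ravi | 2 ; Sam | 5 ; Sam | 1 ; Ravi | 2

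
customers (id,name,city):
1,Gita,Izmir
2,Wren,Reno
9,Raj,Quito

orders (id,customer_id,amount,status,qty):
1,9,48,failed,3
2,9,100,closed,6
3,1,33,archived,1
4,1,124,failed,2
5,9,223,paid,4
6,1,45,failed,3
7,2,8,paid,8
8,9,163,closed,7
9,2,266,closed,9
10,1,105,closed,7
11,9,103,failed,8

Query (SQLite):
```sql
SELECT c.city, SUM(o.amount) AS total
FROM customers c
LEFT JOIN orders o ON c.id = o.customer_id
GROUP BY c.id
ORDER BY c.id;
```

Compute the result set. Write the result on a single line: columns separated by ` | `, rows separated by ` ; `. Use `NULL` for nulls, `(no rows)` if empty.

LEFT JOIN keeps every customers row; unmatched ones get NULL for orders columns.
Group by customers.id and compute SUM(o.amount). SUM over an all-NULL group is NULL.
  1: ids {3, 4, 6, 10} → SUM(o.amount)=307
  2: ids {7, 9} → SUM(o.amount)=274
  9: ids {1, 2, 5, 8, 11} → SUM(o.amount)=637

Izmir | 307 ; Reno | 274 ; Quito | 637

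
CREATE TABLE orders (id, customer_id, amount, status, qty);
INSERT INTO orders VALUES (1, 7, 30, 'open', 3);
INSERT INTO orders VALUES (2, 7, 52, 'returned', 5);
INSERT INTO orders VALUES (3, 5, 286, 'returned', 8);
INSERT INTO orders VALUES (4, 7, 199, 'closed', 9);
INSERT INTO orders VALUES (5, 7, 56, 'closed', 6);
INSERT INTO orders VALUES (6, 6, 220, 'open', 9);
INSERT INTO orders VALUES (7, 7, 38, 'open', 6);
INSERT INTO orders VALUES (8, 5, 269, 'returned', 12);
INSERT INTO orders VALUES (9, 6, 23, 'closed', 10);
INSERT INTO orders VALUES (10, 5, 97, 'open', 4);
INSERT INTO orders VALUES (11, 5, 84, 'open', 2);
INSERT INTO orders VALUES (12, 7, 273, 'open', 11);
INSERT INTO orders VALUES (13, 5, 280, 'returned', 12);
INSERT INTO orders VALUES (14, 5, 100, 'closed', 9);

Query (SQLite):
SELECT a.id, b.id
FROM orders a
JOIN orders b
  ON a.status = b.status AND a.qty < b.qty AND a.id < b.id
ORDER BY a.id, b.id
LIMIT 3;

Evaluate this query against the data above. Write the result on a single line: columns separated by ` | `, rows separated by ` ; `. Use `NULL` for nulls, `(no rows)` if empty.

Pairs (a,b) with same status, a.qty < b.qty, a.id < b.id.
status groups: closed:{4,5,9,14} open:{1,6,7,10,11,12} returned:{2,3,8,13}
Ordered by (a.id, b.id); first 3.

1 | 6 ; 1 | 7 ; 1 | 10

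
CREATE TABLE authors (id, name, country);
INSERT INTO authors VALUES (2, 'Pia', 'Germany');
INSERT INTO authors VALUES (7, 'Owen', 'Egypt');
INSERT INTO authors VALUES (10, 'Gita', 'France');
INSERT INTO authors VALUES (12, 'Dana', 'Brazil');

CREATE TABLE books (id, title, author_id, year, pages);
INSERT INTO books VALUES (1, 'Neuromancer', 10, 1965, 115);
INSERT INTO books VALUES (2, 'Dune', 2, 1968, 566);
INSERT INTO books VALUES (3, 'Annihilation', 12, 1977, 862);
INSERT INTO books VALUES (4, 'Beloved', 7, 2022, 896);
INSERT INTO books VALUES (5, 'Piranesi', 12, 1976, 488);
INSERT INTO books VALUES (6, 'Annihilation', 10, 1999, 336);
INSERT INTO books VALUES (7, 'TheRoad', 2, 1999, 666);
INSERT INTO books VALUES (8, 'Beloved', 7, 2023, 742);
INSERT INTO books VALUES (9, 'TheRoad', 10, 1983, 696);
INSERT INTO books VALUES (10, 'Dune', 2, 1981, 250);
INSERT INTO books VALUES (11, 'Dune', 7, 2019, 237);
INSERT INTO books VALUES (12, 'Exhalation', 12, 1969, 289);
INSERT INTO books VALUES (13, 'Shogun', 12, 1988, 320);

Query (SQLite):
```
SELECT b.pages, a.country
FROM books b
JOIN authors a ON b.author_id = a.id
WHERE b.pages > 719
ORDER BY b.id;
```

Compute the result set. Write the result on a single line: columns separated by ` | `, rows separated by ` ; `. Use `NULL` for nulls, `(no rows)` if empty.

862 | Brazil ; 896 | Egypt ; 742 | Egypt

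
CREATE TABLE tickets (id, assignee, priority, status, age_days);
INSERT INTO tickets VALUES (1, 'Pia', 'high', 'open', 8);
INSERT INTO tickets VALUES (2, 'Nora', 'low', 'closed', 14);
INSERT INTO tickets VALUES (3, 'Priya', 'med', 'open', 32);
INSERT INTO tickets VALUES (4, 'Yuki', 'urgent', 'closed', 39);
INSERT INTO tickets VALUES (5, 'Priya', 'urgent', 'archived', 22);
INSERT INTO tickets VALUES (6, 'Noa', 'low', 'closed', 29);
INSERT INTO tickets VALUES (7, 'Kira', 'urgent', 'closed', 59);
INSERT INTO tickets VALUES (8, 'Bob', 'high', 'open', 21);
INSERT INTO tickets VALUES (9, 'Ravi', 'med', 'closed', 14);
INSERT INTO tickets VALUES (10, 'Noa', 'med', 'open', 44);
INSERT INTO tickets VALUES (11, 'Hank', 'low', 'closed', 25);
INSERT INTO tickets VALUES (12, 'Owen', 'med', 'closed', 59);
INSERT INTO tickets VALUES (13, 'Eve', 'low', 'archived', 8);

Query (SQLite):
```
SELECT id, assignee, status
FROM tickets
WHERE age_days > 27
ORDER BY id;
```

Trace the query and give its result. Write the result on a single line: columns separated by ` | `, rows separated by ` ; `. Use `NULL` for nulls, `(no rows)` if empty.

age_days > 27: ids {3, 4, 6, 7, 10, 12}

3 | Priya | open ; 4 | Yuki | closed ; 6 | Noa | closed ; 7 | Kira | closed ; 10 | Noa | open ; 12 | Owen | closed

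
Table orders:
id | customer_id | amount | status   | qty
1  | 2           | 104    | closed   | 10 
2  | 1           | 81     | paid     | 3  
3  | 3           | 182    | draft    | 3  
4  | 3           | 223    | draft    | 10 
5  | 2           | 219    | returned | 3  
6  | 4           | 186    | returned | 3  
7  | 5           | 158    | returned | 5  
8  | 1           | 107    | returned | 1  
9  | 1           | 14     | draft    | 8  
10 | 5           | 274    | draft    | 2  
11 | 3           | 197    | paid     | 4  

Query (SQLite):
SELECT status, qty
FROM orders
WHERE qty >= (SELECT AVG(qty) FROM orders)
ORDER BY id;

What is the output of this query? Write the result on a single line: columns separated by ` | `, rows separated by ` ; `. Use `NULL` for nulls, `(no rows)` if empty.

closed | 10 ; draft | 10 ; returned | 5 ; draft | 8

Scalar subquery: AVG(qty) over all orders rows = 4.727273 (≈; comparison uses full precision).
Keep rows where qty >= that value.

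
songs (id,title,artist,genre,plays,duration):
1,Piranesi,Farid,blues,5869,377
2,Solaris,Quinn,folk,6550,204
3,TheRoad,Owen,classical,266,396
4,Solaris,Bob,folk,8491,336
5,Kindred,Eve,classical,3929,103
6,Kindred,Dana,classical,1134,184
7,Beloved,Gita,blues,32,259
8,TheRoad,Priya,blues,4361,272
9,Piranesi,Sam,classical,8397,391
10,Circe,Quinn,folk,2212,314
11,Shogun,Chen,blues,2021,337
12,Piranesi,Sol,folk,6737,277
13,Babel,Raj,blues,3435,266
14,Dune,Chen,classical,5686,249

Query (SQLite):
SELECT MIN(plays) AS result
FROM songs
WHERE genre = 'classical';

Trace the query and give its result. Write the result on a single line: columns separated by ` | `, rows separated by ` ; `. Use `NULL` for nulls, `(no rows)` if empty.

Rows where genre='classical' → plays values: [266, 3929, 1134, 8397, 5686].
MIN of non-NULL values = 266.

266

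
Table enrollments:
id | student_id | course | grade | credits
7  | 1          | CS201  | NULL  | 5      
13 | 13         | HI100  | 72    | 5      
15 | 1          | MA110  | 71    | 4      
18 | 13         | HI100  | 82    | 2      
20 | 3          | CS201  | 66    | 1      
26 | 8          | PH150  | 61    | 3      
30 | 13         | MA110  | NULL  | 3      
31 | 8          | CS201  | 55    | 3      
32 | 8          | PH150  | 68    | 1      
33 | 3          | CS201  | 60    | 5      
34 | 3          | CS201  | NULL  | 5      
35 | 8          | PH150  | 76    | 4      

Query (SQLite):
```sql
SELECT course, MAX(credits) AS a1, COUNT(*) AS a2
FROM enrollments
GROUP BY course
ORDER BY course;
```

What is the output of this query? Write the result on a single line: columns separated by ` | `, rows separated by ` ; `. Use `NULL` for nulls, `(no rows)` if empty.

CS201 | 5 | 5 ; HI100 | 5 | 2 ; MA110 | 4 | 2 ; PH150 | 4 | 3

Group enrollments by course.
Per group compute: MAX(credits), COUNT(*).
  CS201: ids {7, 20, 31, 33, 34} → MAX(credits)=5, COUNT(*)=5
  HI100: ids {13, 18} → MAX(credits)=5, COUNT(*)=2
  MA110: ids {15, 30} → MAX(credits)=4, COUNT(*)=2
  PH150: ids {26, 32, 35} → MAX(credits)=4, COUNT(*)=3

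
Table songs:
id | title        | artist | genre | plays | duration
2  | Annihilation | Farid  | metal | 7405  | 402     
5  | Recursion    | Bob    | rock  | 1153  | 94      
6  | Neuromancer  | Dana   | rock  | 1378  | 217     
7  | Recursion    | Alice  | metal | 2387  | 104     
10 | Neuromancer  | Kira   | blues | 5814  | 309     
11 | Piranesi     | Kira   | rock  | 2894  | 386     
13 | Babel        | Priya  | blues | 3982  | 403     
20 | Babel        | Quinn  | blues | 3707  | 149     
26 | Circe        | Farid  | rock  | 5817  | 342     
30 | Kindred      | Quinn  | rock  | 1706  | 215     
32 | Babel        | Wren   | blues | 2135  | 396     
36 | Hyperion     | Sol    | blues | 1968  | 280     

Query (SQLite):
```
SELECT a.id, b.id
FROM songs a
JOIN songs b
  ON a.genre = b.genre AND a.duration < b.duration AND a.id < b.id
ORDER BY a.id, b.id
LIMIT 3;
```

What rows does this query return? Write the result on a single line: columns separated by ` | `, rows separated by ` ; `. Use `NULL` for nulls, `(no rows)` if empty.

Pairs (a,b) with same genre, a.duration < b.duration, a.id < b.id.
genre groups: blues:{10,13,20,32,36} metal:{2,7} rock:{5,6,11,26,30}
Ordered by (a.id, b.id); first 3.

5 | 6 ; 5 | 11 ; 5 | 26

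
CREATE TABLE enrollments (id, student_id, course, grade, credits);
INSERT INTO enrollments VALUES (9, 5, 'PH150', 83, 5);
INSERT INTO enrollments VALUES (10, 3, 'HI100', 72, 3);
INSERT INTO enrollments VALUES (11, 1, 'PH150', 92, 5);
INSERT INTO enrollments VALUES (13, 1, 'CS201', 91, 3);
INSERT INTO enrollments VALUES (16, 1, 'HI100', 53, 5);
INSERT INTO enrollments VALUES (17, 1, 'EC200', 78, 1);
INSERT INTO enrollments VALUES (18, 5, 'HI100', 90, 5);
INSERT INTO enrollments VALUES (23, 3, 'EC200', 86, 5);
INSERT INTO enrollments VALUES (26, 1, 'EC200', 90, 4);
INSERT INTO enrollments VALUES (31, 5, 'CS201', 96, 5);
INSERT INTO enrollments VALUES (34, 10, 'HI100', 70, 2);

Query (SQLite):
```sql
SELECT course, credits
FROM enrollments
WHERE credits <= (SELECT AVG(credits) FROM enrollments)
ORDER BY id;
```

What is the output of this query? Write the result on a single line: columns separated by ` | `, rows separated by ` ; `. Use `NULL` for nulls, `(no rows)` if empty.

HI100 | 3 ; CS201 | 3 ; EC200 | 1 ; HI100 | 2

Scalar subquery: AVG(credits) over all enrollments rows = 3.909091 (≈; comparison uses full precision).
Keep rows where credits <= that value.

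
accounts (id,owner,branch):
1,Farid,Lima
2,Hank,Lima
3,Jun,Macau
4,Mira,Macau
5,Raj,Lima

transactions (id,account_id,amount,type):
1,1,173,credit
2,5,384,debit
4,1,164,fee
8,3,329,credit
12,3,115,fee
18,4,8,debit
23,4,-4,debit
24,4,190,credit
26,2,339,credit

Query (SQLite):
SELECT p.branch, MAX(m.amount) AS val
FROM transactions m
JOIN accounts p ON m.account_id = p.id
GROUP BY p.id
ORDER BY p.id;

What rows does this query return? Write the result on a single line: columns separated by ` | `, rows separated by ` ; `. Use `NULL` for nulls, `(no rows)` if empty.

Lima | 173 ; Lima | 339 ; Macau | 329 ; Macau | 190 ; Lima | 384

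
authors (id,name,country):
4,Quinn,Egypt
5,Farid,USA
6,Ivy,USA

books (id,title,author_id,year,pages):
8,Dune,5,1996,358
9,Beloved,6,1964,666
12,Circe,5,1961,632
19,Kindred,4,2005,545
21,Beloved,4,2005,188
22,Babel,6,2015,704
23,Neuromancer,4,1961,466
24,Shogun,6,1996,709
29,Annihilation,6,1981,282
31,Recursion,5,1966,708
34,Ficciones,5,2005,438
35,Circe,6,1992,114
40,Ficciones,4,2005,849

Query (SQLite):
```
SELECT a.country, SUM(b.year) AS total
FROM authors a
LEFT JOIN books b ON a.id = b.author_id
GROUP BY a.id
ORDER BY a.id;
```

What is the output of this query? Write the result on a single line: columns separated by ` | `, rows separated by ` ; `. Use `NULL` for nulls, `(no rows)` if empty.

Egypt | 7976 ; USA | 7928 ; USA | 9948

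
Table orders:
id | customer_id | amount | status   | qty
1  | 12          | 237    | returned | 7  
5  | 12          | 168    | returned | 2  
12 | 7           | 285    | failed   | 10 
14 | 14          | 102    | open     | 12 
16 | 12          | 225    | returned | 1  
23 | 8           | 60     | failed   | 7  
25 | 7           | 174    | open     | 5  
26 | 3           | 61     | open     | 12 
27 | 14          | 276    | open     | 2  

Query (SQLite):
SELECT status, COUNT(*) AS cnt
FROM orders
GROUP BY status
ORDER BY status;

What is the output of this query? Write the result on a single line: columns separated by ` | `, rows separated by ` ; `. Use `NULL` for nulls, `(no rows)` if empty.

failed | 2 ; open | 4 ; returned | 3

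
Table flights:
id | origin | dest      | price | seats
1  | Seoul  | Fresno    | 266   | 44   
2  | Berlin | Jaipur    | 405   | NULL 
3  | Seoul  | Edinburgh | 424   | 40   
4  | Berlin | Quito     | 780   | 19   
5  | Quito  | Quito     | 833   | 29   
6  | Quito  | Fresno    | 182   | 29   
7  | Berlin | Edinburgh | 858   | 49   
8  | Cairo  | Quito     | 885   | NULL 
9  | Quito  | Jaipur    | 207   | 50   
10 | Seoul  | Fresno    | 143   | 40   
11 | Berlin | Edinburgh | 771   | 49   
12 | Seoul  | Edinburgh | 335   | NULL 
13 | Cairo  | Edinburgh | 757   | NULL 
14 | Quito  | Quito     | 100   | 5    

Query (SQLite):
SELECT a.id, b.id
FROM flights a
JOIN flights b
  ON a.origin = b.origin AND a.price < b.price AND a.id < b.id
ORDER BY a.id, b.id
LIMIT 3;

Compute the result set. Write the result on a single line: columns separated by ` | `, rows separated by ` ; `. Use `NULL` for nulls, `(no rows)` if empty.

Pairs (a,b) with same origin, a.price < b.price, a.id < b.id.
origin groups: Berlin:{2,4,7,11} Cairo:{8,13} Quito:{5,6,9,14} Seoul:{1,3,10,12}
Ordered by (a.id, b.id); first 3.

1 | 3 ; 1 | 12 ; 2 | 4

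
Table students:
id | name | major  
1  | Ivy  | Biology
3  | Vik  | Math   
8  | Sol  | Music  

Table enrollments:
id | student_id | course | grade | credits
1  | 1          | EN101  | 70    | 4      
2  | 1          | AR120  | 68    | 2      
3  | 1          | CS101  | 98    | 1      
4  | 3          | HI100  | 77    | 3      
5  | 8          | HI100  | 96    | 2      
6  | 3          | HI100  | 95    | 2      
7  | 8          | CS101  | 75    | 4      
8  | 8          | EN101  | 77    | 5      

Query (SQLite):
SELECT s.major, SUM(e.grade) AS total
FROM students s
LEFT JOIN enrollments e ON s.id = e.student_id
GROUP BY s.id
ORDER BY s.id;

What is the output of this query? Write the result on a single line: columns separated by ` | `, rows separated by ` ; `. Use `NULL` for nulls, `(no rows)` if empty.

Biology | 236 ; Math | 172 ; Music | 248

LEFT JOIN keeps every students row; unmatched ones get NULL for enrollments columns.
Group by students.id and compute SUM(e.grade). SUM over an all-NULL group is NULL.
  1: ids {1, 2, 3} → SUM(e.grade)=236
  3: ids {4, 6} → SUM(e.grade)=172
  8: ids {5, 7, 8} → SUM(e.grade)=248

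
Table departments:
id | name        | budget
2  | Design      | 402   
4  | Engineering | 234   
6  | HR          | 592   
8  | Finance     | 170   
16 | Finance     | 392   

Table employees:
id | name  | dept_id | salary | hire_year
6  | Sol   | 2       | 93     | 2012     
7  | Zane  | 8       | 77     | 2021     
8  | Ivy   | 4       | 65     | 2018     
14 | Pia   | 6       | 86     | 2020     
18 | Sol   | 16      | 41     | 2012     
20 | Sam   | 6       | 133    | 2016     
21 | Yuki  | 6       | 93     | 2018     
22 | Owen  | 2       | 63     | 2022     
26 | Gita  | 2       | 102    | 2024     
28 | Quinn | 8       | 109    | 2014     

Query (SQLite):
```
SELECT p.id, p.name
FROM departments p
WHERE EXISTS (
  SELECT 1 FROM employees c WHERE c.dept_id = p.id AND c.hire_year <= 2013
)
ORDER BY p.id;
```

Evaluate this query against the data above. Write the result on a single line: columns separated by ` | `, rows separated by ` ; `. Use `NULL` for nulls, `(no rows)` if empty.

For each departments row, check whether any employees with matching dept_id has hire_year <= 2013.
Keep rows where that is true.

2 | Design ; 16 | Finance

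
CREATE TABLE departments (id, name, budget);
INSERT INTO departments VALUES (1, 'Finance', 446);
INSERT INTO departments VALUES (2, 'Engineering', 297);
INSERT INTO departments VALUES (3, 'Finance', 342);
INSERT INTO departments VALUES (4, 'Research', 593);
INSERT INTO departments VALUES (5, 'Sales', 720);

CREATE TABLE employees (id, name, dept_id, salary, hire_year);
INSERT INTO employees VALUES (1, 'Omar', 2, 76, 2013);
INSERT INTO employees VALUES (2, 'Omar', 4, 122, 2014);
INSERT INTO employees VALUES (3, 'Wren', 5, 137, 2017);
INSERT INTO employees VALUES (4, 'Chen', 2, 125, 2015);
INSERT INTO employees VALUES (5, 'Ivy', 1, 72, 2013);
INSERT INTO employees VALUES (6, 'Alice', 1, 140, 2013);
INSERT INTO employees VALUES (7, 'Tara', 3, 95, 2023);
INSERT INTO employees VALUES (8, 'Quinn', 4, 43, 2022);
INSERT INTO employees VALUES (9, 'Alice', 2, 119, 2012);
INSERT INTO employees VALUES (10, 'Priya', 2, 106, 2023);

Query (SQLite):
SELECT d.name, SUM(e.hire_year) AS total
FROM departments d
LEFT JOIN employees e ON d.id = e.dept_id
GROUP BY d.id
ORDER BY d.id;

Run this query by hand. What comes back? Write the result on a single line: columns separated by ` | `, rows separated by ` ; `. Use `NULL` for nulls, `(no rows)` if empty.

Finance | 4026 ; Engineering | 8063 ; Finance | 2023 ; Research | 4036 ; Sales | 2017

LEFT JOIN keeps every departments row; unmatched ones get NULL for employees columns.
Group by departments.id and compute SUM(e.hire_year). SUM over an all-NULL group is NULL.
  1: ids {5, 6} → SUM(e.hire_year)=4026
  2: ids {1, 4, 9, 10} → SUM(e.hire_year)=8063
  3: ids {7} → SUM(e.hire_year)=2023
  4: ids {2, 8} → SUM(e.hire_year)=4036
  5: ids {3} → SUM(e.hire_year)=2017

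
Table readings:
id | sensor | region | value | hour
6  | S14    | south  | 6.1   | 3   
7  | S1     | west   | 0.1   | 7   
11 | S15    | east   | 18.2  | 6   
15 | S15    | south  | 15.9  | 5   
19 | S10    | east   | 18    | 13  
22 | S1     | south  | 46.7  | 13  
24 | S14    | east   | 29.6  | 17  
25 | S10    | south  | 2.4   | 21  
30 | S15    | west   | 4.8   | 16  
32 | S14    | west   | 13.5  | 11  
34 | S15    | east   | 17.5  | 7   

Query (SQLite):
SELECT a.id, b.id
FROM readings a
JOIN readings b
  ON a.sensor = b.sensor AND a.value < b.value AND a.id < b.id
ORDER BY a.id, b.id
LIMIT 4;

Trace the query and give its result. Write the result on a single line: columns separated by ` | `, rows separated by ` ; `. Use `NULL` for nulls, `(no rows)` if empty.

Pairs (a,b) with same sensor, a.value < b.value, a.id < b.id.
sensor groups: S1:{7,22} S10:{19,25} S14:{6,24,32} S15:{11,15,30,34}
Ordered by (a.id, b.id); first 4.

6 | 24 ; 6 | 32 ; 7 | 22 ; 15 | 34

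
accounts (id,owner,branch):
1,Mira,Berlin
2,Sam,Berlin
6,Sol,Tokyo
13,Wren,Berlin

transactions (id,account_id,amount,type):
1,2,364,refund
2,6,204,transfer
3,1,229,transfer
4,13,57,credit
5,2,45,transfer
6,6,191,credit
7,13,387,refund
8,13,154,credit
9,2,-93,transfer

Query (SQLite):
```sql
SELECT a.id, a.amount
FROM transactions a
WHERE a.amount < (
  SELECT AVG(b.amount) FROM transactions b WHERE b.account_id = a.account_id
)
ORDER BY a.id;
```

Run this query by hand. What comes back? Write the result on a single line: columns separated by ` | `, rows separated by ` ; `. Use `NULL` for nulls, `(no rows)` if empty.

4 | 57 ; 5 | 45 ; 6 | 191 ; 8 | 154 ; 9 | -93

For each transactions row a, compute AVG(amount) over rows sharing a.account_id.
Keep row a if a.amount < that per-group AVG.
  account_id=1: AVG(amount) = 229.0
  account_id=2: AVG(amount) = 105.333333
  account_id=6: AVG(amount) = 197.5
  account_id=13: AVG(amount) = 199.333333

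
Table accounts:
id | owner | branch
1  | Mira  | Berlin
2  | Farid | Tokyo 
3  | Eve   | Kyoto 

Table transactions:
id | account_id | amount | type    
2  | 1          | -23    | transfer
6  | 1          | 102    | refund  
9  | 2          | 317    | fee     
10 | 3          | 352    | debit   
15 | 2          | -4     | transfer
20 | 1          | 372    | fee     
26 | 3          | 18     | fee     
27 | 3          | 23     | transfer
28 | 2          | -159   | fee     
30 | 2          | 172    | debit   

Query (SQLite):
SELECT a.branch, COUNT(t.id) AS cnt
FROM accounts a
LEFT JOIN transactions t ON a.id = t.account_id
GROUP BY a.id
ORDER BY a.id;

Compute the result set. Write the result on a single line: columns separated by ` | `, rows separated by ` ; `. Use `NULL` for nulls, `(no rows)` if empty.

Berlin | 3 ; Tokyo | 4 ; Kyoto | 3

LEFT JOIN keeps every accounts row; unmatched ones get NULL for transactions columns.
Group by accounts.id and compute COUNT(t.id). COUNT(col) of an all-NULL group is 0.
  1: ids {2, 6, 20} → COUNT(t.id)=3
  2: ids {9, 15, 28, 30} → COUNT(t.id)=4
  3: ids {10, 26, 27} → COUNT(t.id)=3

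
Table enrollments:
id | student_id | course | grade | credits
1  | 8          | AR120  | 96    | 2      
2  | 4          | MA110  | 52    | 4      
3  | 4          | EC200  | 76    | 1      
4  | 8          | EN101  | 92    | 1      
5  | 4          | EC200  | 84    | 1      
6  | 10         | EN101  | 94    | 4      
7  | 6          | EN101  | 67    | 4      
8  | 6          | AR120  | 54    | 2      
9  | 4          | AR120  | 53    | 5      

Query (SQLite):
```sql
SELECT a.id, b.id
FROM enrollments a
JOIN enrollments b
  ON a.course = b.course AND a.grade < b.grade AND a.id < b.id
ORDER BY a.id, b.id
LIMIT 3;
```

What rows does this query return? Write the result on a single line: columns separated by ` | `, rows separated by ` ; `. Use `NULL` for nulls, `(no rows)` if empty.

3 | 5 ; 4 | 6

Pairs (a,b) with same course, a.grade < b.grade, a.id < b.id.
course groups: AR120:{1,8,9} EC200:{3,5} EN101:{4,6,7} MA110:{2}
Ordered by (a.id, b.id); first 3.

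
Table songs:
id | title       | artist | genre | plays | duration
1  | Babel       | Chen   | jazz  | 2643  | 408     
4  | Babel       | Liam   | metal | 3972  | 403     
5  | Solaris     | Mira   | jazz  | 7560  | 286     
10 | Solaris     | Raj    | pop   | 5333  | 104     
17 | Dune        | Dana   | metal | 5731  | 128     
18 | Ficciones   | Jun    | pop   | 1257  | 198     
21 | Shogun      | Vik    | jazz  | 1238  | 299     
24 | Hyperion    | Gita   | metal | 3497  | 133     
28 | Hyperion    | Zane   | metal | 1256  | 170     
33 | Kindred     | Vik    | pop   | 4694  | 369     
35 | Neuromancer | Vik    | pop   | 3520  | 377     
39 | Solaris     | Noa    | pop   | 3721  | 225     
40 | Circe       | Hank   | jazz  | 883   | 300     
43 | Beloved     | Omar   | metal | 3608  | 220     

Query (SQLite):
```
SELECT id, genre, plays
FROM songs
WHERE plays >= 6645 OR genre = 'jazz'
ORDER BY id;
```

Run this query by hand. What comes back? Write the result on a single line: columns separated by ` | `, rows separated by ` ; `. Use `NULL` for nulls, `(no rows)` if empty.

plays >= 6645: ids {5}
genre = 'jazz': ids {1, 5, 21, 40}
Combine with OR.

1 | jazz | 2643 ; 5 | jazz | 7560 ; 21 | jazz | 1238 ; 40 | jazz | 883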